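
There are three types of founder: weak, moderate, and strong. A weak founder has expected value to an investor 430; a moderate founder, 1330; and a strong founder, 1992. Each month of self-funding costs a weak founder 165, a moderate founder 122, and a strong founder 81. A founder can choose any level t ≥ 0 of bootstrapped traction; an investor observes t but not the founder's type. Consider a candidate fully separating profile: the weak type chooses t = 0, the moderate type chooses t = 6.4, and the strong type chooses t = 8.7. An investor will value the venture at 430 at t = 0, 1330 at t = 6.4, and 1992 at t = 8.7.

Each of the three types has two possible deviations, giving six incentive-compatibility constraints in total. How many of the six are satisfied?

Weak (own payoff 430): to t=6.4 gives 1330 − 165×6.4 = 274 → no gain ✓; to t=8.7 gives 1992 − 165×8.7 = 556.5 → profitable ✗.
Strong (own payoff 1992 − 81×8.7 = 1287.3): to t=0 gives 430 → no gain ✓; to t=6.4 gives 1330 − 81×6.4 = 811.6 → no gain ✓.
Moderate (own payoff 1330 − 122×6.4 = 549.2): to t=0 gives 430 → no gain ✓; to t=8.7 gives 1992 − 122×8.7 = 930.6 → profitable ✗.
4 of the 6 constraints hold; not an equilibrium.

4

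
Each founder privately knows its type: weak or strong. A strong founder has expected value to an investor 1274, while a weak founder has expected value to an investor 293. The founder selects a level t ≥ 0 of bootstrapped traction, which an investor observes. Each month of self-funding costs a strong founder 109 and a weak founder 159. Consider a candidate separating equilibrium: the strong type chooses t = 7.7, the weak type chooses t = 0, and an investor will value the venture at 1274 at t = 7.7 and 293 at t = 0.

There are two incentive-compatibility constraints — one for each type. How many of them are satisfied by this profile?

Weak type: stay at 0 → 293; mimic → 1274 − 159 × 7.7 = 49.7. IC holds (293 ≥ 49.7).
Strong type: signal → 1274 − 109 × 7.7 = 434.7; deviate to 0 → 293. IC holds (434.7 ≥ 293).
2 of 2 constraints hold, so this is a separating equilibrium.

2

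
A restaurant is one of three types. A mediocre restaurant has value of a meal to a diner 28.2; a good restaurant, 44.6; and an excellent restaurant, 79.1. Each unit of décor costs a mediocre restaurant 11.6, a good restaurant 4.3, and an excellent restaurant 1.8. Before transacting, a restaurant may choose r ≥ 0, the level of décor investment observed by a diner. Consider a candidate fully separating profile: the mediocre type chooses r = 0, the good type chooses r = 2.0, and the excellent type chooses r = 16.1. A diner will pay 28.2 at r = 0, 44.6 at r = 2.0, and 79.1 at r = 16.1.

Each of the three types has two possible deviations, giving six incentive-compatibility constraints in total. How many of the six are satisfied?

6

Excellent (own payoff 79.1 − 1.8×16.1 = 50.12): to r=0 gives 28.2 → no gain ✓; to r=2.0 gives 44.6 − 1.8×2.0 = 41 → no gain ✓.
Mediocre (own payoff 28.2): to r=2.0 gives 44.6 − 11.6×2.0 = 21.4 → no gain ✓; to r=16.1 gives 79.1 − 11.6×16.1 = -107.66 → no gain ✓.
Good (own payoff 44.6 − 4.3×2.0 = 36): to r=0 gives 28.2 → no gain ✓; to r=16.1 gives 79.1 − 4.3×16.1 = 9.87 → no gain ✓.
6 of the 6 constraints hold; this profile is a separating equilibrium.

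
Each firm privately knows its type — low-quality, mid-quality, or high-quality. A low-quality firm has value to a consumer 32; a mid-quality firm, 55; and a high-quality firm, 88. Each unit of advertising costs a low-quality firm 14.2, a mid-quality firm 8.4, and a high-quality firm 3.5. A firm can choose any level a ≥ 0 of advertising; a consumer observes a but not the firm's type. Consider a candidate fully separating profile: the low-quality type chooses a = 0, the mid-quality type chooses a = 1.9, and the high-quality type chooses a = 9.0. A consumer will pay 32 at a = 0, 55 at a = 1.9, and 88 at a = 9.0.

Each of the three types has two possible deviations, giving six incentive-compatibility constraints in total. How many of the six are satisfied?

6

Low-quality (own payoff 32): to a=1.9 gives 55 − 14.2×1.9 = 28.02 → no gain ✓; to a=9.0 gives 88 − 14.2×9.0 = -39.8 → no gain ✓.
High-quality (own payoff 88 − 3.5×9.0 = 56.5): to a=0 gives 32 → no gain ✓; to a=1.9 gives 55 − 3.5×1.9 = 48.35 → no gain ✓.
Mid-quality (own payoff 55 − 8.4×1.9 = 39.04): to a=0 gives 32 → no gain ✓; to a=9.0 gives 88 − 8.4×9.0 = 12.4 → no gain ✓.
6 of the 6 constraints hold; this profile is a separating equilibrium.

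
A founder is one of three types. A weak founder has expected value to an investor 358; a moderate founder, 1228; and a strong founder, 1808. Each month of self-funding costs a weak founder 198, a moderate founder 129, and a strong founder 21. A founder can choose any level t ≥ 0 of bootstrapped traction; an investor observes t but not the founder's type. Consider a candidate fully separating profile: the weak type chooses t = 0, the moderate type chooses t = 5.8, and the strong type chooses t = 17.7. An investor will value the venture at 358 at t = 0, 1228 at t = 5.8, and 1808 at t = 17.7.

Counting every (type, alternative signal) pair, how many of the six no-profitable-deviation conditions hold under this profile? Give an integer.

6

Strong (own payoff 1808 − 21×17.7 = 1436.3): to t=0 gives 358 → no gain ✓; to t=5.8 gives 1228 − 21×5.8 = 1106.2 → no gain ✓.
Weak (own payoff 358): to t=5.8 gives 1228 − 198×5.8 = 79.6 → no gain ✓; to t=17.7 gives 1808 − 198×17.7 = -1696.6 → no gain ✓.
Moderate (own payoff 1228 − 129×5.8 = 479.8): to t=0 gives 358 → no gain ✓; to t=17.7 gives 1808 − 129×17.7 = -475.3 → no gain ✓.
6 of the 6 constraints hold; this profile is a separating equilibrium.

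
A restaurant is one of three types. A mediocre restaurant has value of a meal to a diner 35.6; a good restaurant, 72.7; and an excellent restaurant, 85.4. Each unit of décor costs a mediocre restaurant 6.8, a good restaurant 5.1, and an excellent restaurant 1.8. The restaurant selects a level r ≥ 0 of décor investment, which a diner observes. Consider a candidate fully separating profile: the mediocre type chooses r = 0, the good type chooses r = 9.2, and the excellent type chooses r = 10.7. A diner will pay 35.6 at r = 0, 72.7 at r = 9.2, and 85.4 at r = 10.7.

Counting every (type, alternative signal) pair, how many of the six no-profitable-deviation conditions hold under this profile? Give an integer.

Excellent (own payoff 85.4 − 1.8×10.7 = 66.14): to r=0 gives 35.6 → no gain ✓; to r=9.2 gives 72.7 − 1.8×9.2 = 56.14 → no gain ✓.
Mediocre (own payoff 35.6): to r=9.2 gives 72.7 − 6.8×9.2 = 10.14 → no gain ✓; to r=10.7 gives 85.4 − 6.8×10.7 = 12.64 → no gain ✓.
Good (own payoff 72.7 − 5.1×9.2 = 25.78): to r=0 gives 35.6 → profitable ✗; to r=10.7 gives 85.4 − 5.1×10.7 = 30.83 → profitable ✗.
4 of the 6 constraints hold; not an equilibrium.

4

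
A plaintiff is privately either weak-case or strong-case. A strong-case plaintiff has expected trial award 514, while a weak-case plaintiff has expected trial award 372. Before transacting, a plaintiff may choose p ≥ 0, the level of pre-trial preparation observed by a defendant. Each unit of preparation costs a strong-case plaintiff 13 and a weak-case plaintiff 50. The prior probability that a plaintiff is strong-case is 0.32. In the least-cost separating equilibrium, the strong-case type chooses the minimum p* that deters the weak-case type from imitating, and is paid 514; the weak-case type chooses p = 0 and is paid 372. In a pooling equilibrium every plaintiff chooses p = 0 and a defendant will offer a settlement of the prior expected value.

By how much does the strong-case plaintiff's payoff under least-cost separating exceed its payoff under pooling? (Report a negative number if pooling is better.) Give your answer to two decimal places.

Least-cost separating signal: p* solves 372 = 514 − 50·p*, so p* = (514 − 372)/50 = 2.84.
Strong-case type's separating payoff: 514 − 13 × p* = 514 − 13 × (514 − 372)/50 = 514 − 1846/50 = 477.08.
Pooling payoff: 0.32 × 514 + 0.68 × 372 = 417.44.
Difference: 477.08 − 417.44 = 59.64.
The strong-case type prefers to separate.

59.64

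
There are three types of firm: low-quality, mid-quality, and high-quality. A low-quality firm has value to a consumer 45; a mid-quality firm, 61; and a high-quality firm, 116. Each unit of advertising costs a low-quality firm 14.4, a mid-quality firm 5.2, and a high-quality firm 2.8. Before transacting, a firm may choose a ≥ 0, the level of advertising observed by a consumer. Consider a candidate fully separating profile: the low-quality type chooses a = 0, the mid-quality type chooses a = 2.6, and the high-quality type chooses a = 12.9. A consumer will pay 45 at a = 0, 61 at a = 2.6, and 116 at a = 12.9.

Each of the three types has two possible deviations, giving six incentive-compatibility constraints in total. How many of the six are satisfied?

High-quality (own payoff 116 − 2.8×12.9 = 79.88): to a=0 gives 45 → no gain ✓; to a=2.6 gives 61 − 2.8×2.6 = 53.72 → no gain ✓.
Mid-quality (own payoff 61 − 5.2×2.6 = 47.48): to a=0 gives 45 → no gain ✓; to a=12.9 gives 116 − 5.2×12.9 = 48.92 → profitable ✗.
Low-quality (own payoff 45): to a=2.6 gives 61 − 14.4×2.6 = 23.56 → no gain ✓; to a=12.9 gives 116 − 14.4×12.9 = -69.76 → no gain ✓.
5 of the 6 constraints hold; not an equilibrium.

5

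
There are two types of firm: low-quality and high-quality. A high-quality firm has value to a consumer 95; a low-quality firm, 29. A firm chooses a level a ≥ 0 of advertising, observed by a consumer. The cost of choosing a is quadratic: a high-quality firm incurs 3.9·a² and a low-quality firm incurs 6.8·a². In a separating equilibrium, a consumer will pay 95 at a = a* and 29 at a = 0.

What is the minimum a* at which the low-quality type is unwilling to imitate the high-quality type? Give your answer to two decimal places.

3.12

The low-quality type at a = 0 receives 29; imitating at a* yields 95 − 6.8·a*².
Indifference: 29 = 95 − 6.8·a*², so a*² = (95 − 29) / 6.8 ≈ 9.7059.
a* = √9.7059 ≈ 3.12.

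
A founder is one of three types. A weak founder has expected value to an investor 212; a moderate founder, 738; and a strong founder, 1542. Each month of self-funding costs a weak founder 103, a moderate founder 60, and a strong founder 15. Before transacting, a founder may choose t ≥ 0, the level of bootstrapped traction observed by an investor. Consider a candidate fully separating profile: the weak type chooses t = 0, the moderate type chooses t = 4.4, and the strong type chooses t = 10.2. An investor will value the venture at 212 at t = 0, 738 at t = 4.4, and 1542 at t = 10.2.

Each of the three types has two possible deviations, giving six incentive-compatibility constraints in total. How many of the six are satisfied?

Strong (own payoff 1542 − 15×10.2 = 1389): to t=0 gives 212 → no gain ✓; to t=4.4 gives 738 − 15×4.4 = 672 → no gain ✓.
Weak (own payoff 212): to t=4.4 gives 738 − 103×4.4 = 284.8 → profitable ✗; to t=10.2 gives 1542 − 103×10.2 = 491.4 → profitable ✗.
Moderate (own payoff 738 − 60×4.4 = 474): to t=0 gives 212 → no gain ✓; to t=10.2 gives 1542 − 60×10.2 = 930 → profitable ✗.
3 of the 6 constraints hold; not an equilibrium.

3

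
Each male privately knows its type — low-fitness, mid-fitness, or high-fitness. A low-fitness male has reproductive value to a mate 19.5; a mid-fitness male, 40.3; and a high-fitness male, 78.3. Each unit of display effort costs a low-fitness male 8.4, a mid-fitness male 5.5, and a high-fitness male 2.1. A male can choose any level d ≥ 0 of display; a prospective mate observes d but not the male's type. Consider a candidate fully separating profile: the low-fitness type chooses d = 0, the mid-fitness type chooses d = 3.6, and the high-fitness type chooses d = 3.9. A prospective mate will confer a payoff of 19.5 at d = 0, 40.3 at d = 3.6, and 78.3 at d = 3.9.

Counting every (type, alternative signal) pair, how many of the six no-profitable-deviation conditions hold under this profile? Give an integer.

High-fitness (own payoff 78.3 − 2.1×3.9 = 70.11): to d=0 gives 19.5 → no gain ✓; to d=3.6 gives 40.3 − 2.1×3.6 = 32.74 → no gain ✓.
Mid-fitness (own payoff 40.3 − 5.5×3.6 = 20.5): to d=0 gives 19.5 → no gain ✓; to d=3.9 gives 78.3 − 5.5×3.9 = 56.85 → profitable ✗.
Low-fitness (own payoff 19.5): to d=3.6 gives 40.3 − 8.4×3.6 = 10.06 → no gain ✓; to d=3.9 gives 78.3 − 8.4×3.9 = 45.54 → profitable ✗.
4 of the 6 constraints hold; not an equilibrium.

4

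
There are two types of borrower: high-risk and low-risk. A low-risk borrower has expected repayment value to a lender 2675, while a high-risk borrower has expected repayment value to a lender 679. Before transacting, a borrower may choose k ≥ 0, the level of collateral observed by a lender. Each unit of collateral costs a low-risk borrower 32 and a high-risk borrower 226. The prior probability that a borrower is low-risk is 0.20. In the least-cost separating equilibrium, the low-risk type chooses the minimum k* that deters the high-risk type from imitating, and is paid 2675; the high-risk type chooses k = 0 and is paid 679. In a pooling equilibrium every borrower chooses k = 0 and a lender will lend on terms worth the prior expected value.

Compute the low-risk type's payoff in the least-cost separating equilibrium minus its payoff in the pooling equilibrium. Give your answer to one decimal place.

1314.2

Least-cost separating signal: k* solves 679 = 2675 − 226·k*, so k* = (2675 − 679)/226 ≈ 8.8319.
Low-risk type's separating payoff: 2675 − 32 × k* = 2675 − 32 × (2675 − 679)/226 = 2675 − 63872/226 ≈ 2392.381.
Pooling payoff: 0.20 × 2675 + 0.80 × 679 = 1078.2.
Difference: 2392.381 − 1078.2 = 1314.181, i.e. 1314.2 to one decimal place.
The low-risk type prefers to separate.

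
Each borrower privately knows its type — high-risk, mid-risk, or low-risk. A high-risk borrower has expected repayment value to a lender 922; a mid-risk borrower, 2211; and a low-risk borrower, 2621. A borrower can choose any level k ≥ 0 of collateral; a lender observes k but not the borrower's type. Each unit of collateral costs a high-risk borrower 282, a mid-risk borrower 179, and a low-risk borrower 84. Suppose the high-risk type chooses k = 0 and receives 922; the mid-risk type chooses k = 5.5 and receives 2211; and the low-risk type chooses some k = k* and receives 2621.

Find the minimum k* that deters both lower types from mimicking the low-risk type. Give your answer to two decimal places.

Mid-risk type (on-path payoff 2211 − 179×5.5 = 1226.5) won't mimic when 1226.5 ≥ 2621 − 179·k*, i.e. k* ≥ 7.79.
High-risk type (on-path payoff 922) won't mimic when 922 ≥ 2621 − 282·k*, i.e. k* ≥ 6.02.
Both must hold, so k* = max(6.02, 7.79) = 7.79. The mid-risk type's constraint binds.

7.79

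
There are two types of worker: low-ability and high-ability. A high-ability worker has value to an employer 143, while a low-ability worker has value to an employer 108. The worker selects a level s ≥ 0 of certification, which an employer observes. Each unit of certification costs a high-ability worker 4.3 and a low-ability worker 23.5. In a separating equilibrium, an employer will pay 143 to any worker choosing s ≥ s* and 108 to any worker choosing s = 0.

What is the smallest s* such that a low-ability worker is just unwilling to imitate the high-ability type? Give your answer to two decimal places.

A low-ability worker choosing s = 0 receives 108.
Imitating at s* instead would pay 143 at cost 23.5·s*, netting 143 − 23.5·s*.
Indifference: 108 = 143 − 23.5·s*, so s* = (143 − 108) / 23.5 ≈ 1.49.
At s* the low-ability type's incentive constraint just binds; the high-ability type strictly prefers s* since its per-unit cost is lower.

1.49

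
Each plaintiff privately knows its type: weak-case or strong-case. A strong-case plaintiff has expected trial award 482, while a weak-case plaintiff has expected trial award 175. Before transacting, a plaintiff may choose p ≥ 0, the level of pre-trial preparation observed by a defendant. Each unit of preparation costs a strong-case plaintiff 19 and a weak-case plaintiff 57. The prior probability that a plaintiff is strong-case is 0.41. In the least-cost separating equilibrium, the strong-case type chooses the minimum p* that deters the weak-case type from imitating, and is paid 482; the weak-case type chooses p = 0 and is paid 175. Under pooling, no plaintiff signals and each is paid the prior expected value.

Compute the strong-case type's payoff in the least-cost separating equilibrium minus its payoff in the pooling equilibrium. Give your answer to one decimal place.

78.8

Least-cost separating signal: p* solves 175 = 482 − 57·p*, so p* = (482 − 175)/57 ≈ 5.3860.
Strong-case type's separating payoff: 482 − 19 × p* = 482 − 19 × (482 − 175)/57 = 482 − 5833/57 ≈ 379.667.
Pooling payoff: 0.41 × 482 + 0.59 × 175 = 300.87.
Difference: 379.667 − 300.87 = 78.797, i.e. 78.8 to one decimal place.
The strong-case type prefers to separate.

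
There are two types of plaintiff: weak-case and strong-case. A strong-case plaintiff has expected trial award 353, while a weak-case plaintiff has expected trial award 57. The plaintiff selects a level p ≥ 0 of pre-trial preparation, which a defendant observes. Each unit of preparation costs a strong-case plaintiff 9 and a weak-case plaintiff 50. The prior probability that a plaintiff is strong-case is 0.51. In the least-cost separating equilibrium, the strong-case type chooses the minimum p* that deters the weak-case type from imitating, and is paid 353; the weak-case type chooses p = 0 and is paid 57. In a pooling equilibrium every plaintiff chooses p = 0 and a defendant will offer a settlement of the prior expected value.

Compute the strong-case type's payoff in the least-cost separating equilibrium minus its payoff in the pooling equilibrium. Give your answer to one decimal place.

91.8

Least-cost separating signal: p* solves 57 = 353 − 50·p*, so p* = (353 − 57)/50 = 5.92.
Strong-case type's separating payoff: 353 − 9 × p* = 353 − 9 × (353 − 57)/50 = 353 − 2664/50 = 299.72.
Pooling payoff: 0.51 × 353 + 0.49 × 57 = 207.96.
Difference: 299.72 − 207.96 = 91.76, i.e. 91.8 to one decimal place.
The strong-case type prefers to separate.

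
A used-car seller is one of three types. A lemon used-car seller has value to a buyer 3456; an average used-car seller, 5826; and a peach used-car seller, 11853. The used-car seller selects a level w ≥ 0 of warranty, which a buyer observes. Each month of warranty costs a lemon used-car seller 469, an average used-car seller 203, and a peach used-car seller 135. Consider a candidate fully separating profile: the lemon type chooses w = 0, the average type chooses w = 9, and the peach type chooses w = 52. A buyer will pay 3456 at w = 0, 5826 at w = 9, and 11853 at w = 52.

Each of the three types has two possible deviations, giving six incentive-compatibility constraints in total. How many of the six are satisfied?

Lemon (own payoff 3456): to w=9 gives 5826 − 469×9 = 1605 → no gain ✓; to w=52 gives 11853 − 469×52 = -12535 → no gain ✓.
Peach (own payoff 11853 − 135×52 = 4833): to w=0 gives 3456 → no gain ✓; to w=9 gives 5826 − 135×9 = 4611 → no gain ✓.
Average (own payoff 5826 − 203×9 = 3999): to w=0 gives 3456 → no gain ✓; to w=52 gives 11853 − 203×52 = 1297 → no gain ✓.
6 of the 6 constraints hold; this profile is a separating equilibrium.

6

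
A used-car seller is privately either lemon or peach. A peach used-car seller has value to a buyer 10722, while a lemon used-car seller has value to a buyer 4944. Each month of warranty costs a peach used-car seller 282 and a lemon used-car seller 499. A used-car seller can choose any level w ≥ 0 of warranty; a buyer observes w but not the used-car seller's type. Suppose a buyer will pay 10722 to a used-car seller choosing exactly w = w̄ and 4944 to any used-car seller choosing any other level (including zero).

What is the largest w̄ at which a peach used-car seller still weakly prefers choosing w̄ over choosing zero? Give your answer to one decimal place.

Choosing w̄ yields the peach type 10722 − 282·w̄; choosing zero yields 4944.
The peach type is indifferent at 10722 − 282·w̄ = 4944, i.e. w̄ = (10722 − 4944) / 282 ≈ 20.5.
For any w̄ above 20.5 the peach type would rather pool at zero, so separation collapses.

20.5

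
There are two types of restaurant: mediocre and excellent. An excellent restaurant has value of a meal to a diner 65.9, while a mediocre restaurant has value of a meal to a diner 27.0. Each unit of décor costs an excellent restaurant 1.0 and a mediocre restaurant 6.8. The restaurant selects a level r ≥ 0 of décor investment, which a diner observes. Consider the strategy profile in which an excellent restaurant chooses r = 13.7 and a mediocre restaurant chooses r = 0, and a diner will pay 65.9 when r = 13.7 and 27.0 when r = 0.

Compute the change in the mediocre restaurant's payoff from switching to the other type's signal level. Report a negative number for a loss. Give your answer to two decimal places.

Playing r = 0 the mediocre restaurant receives 27.0.
Deviating to r = 13.7 brings payment 65.9 at cost 6.8 × 13.7 = 93.16, netting -27.26.
Gain from deviating: -27.26 − 27.0 = -54.26.
The gain is negative, so the mediocre type's incentive-compatibility constraint is satisfied.

-54.26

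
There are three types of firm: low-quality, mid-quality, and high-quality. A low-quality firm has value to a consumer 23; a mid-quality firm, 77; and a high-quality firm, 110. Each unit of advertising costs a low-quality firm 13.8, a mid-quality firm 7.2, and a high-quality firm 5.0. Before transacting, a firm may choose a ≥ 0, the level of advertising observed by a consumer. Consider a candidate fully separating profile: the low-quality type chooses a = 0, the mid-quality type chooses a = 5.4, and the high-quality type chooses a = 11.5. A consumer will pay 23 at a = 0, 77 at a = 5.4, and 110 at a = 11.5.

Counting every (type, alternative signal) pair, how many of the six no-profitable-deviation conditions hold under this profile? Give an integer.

Mid-quality (own payoff 77 − 7.2×5.4 = 38.12): to a=0 gives 23 → no gain ✓; to a=11.5 gives 110 − 7.2×11.5 = 27.2 → no gain ✓.
Low-quality (own payoff 23): to a=5.4 gives 77 − 13.8×5.4 = 2.48 → no gain ✓; to a=11.5 gives 110 − 13.8×11.5 = -48.7 → no gain ✓.
High-quality (own payoff 110 − 5.0×11.5 = 52.5): to a=0 gives 23 → no gain ✓; to a=5.4 gives 77 − 5.0×5.4 = 50 → no gain ✓.
6 of the 6 constraints hold; this profile is a separating equilibrium.

6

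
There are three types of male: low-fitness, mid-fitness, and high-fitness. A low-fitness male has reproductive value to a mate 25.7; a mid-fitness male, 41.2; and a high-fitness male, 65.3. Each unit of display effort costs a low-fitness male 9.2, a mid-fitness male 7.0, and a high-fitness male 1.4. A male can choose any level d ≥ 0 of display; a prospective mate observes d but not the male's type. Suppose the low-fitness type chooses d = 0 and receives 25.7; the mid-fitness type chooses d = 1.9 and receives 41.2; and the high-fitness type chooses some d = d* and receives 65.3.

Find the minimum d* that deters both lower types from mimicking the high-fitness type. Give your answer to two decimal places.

5.34

Low-fitness type (on-path payoff 25.7) won't mimic when 25.7 ≥ 65.3 − 9.2·d*, i.e. d* ≥ 4.30.
Mid-fitness type (on-path payoff 41.2 − 7.0×1.9 = 27.9) won't mimic when 27.9 ≥ 65.3 − 7.0·d*, i.e. d* ≥ 5.34.
Both must hold, so d* = max(4.30, 5.34) = 5.34. The mid-fitness type's constraint binds.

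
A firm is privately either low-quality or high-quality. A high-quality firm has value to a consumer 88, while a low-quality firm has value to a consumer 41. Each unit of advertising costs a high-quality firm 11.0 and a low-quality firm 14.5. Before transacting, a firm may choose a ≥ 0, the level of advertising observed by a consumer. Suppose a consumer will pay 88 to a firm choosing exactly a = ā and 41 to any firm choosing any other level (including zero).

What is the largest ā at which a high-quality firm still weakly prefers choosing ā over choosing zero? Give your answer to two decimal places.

Choosing ā yields the high-quality type 88 − 11.0·ā; choosing zero yields 41.
The high-quality type is indifferent at 88 − 11.0·ā = 41, i.e. ā = (88 − 41) / 11.0 ≈ 4.27.
For any ā above 4.27 the high-quality type would rather pool at zero, so separation collapses.

4.27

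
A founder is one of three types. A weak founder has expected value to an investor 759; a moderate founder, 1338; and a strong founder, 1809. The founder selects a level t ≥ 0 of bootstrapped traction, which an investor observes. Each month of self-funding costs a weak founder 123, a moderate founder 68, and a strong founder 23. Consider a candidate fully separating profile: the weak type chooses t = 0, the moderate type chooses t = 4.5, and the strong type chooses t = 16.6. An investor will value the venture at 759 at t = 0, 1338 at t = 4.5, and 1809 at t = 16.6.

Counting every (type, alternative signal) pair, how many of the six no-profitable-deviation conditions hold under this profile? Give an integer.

5

Moderate (own payoff 1338 − 68×4.5 = 1032): to t=0 gives 759 → no gain ✓; to t=16.6 gives 1809 − 68×16.6 = 680.2 → no gain ✓.
Weak (own payoff 759): to t=4.5 gives 1338 − 123×4.5 = 784.5 → profitable ✗; to t=16.6 gives 1809 − 123×16.6 = -232.8 → no gain ✓.
Strong (own payoff 1809 − 23×16.6 = 1427.2): to t=0 gives 759 → no gain ✓; to t=4.5 gives 1338 − 23×4.5 = 1234.5 → no gain ✓.
5 of the 6 constraints hold; not an equilibrium.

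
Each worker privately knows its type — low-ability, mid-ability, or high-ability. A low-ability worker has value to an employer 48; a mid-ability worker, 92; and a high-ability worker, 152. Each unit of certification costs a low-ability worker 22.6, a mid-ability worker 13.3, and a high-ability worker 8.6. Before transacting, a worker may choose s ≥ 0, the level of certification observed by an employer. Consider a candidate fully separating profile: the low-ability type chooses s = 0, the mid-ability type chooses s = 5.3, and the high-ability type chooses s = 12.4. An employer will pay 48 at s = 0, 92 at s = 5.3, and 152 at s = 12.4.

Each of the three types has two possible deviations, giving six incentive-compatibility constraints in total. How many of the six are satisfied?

3

High-ability (own payoff 152 − 8.6×12.4 = 45.36): to s=0 gives 48 → profitable ✗; to s=5.3 gives 92 − 8.6×5.3 = 46.42 → profitable ✗.
Low-ability (own payoff 48): to s=5.3 gives 92 − 22.6×5.3 = -27.78 → no gain ✓; to s=12.4 gives 152 − 22.6×12.4 = -128.24 → no gain ✓.
Mid-ability (own payoff 92 − 13.3×5.3 = 21.51): to s=0 gives 48 → profitable ✗; to s=12.4 gives 152 − 13.3×12.4 = -12.92 → no gain ✓.
3 of the 6 constraints hold; not an equilibrium.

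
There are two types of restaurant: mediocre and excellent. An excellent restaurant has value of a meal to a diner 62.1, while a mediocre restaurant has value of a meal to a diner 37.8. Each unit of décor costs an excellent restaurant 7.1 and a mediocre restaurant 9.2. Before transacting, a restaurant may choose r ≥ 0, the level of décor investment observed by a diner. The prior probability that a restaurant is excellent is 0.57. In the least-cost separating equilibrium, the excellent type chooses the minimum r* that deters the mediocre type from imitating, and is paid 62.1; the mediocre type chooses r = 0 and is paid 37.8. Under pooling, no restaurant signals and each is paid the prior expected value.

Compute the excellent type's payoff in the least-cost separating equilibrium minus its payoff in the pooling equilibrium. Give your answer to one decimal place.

Least-cost separating signal: r* solves 37.8 = 62.1 − 9.2·r*, so r* = (62.1 − 37.8)/9.2 ≈ 2.6413.
Excellent type's separating payoff: 62.1 − 7.1 × r* = 62.1 − 7.1 × (62.1 − 37.8)/9.2 = 62.1 − 172.53/9.2 ≈ 43.347.
Pooling payoff: 0.57 × 62.1 + 0.43 × 37.8 = 51.651.
Difference: 43.347 − 51.651 = -8.304, i.e. -8.3 to one decimal place.
The excellent type would prefer the pooling outcome.

-8.3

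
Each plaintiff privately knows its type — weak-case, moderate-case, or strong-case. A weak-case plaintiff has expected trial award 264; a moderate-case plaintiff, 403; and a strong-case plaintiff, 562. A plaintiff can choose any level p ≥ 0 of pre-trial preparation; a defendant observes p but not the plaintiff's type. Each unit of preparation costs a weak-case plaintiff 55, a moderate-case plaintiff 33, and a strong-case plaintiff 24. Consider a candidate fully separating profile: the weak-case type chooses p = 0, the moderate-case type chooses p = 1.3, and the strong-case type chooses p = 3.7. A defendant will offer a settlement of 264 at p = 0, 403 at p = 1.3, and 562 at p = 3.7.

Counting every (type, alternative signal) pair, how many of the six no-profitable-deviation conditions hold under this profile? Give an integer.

Strong-case (own payoff 562 − 24×3.7 = 473.2): to p=0 gives 264 → no gain ✓; to p=1.3 gives 403 − 24×1.3 = 371.8 → no gain ✓.
Weak-case (own payoff 264): to p=1.3 gives 403 − 55×1.3 = 331.5 → profitable ✗; to p=3.7 gives 562 − 55×3.7 = 358.5 → profitable ✗.
Moderate-case (own payoff 403 − 33×1.3 = 360.1): to p=0 gives 264 → no gain ✓; to p=3.7 gives 562 − 33×3.7 = 439.9 → profitable ✗.
3 of the 6 constraints hold; not an equilibrium.

3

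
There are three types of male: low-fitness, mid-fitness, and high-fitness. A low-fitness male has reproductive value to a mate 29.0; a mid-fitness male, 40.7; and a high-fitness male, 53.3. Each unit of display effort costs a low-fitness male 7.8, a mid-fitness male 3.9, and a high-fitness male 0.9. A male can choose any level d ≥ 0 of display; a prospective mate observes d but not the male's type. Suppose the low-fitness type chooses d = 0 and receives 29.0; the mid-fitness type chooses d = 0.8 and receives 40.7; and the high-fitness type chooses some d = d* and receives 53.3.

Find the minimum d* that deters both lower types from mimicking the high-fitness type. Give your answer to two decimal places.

4.03

Low-fitness type (on-path payoff 29.0) won't mimic when 29.0 ≥ 53.3 − 7.8·d*, i.e. d* ≥ 3.12.
Mid-fitness type (on-path payoff 40.7 − 3.9×0.8 = 37.58) won't mimic when 37.58 ≥ 53.3 − 3.9·d*, i.e. d* ≥ 4.03.
Both must hold, so d* = max(3.12, 4.03) = 4.03. The mid-fitness type's constraint binds.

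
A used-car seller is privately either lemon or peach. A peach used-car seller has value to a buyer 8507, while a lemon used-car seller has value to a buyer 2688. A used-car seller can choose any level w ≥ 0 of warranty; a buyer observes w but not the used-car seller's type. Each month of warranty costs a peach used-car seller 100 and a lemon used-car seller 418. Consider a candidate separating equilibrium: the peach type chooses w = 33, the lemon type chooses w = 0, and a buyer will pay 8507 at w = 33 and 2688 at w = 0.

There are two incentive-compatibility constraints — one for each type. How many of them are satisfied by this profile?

2

Lemon type: stay at 0 → 2688; mimic → 8507 − 418 × 33 = -5287. IC holds (2688 ≥ -5287).
Peach type: signal → 8507 − 100 × 33 = 5207; deviate to 0 → 2688. IC holds (5207 ≥ 2688).
2 of 2 constraints hold, so this is a separating equilibrium.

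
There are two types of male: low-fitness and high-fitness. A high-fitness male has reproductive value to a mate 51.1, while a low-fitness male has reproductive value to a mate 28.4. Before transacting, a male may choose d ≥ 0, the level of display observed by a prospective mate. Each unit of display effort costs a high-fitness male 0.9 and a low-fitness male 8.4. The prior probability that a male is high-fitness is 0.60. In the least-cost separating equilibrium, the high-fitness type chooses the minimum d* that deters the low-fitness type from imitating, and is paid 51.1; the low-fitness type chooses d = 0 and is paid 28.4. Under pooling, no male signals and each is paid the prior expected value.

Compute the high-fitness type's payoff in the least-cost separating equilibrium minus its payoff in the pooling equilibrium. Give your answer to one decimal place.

6.6

Least-cost separating signal: d* solves 28.4 = 51.1 − 8.4·d*, so d* = (51.1 − 28.4)/8.4 ≈ 2.7024.
High-fitness type's separating payoff: 51.1 − 0.9 × d* = 51.1 − 0.9 × (51.1 − 28.4)/8.4 = 51.1 − 20.43/8.4 ≈ 48.668.
Pooling payoff: 0.60 × 51.1 + 0.40 × 28.4 = 42.02.
Difference: 48.668 − 42.02 = 6.648, i.e. 6.6 to one decimal place.
The high-fitness type prefers to separate.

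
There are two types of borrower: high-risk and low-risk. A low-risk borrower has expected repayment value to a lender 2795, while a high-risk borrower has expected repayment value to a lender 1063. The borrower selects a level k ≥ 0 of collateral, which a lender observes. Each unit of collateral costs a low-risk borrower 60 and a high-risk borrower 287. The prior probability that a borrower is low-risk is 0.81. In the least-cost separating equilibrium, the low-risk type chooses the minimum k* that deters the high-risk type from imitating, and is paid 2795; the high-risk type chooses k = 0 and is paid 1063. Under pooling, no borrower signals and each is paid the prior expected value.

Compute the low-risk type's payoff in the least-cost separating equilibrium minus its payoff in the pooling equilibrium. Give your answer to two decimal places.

Least-cost separating signal: k* solves 1063 = 2795 − 287·k*, so k* = (2795 − 1063)/287 ≈ 6.0348.
Low-risk type's separating payoff: 2795 − 60 × k* = 2795 − 60 × (2795 − 1063)/287 = 2795 − 103920/287 ≈ 2432.9094.
Pooling payoff: 0.81 × 2795 + 0.19 × 1063 = 2465.92.
Difference: 2432.9094 − 2465.92 = -33.0106, i.e. -33.01 to two decimal places.
The low-risk type would prefer the pooling outcome.

-33.01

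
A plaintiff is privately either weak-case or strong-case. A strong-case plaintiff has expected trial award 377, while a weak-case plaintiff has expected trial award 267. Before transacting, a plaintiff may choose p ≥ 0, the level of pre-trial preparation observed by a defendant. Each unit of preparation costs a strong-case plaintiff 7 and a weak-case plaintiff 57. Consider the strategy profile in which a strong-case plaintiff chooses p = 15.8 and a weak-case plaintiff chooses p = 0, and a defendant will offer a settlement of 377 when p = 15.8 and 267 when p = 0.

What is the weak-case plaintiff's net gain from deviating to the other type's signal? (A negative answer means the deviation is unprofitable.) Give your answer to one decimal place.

-790.6

Playing p = 0 the weak-case plaintiff receives 267.
Deviating to p = 15.8 brings payment 377 at cost 57 × 15.8 = 900.6, netting -523.6.
Gain from deviating: -523.6 − 267 = -790.6.
The gain is negative, so the weak-case type's incentive-compatibility constraint is satisfied.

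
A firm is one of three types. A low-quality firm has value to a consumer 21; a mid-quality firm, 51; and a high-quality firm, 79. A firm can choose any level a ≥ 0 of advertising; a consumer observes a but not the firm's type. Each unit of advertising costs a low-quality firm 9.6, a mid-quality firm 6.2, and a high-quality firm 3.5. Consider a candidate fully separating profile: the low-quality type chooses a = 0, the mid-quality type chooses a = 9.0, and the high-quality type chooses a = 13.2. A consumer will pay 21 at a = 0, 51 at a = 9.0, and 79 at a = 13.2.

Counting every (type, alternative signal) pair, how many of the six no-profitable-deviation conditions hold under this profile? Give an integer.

4

Mid-quality (own payoff 51 − 6.2×9.0 = -4.8): to a=0 gives 21 → profitable ✗; to a=13.2 gives 79 − 6.2×13.2 = -2.84 → profitable ✗.
High-quality (own payoff 79 − 3.5×13.2 = 32.8): to a=0 gives 21 → no gain ✓; to a=9.0 gives 51 − 3.5×9.0 = 19.5 → no gain ✓.
Low-quality (own payoff 21): to a=9.0 gives 51 − 9.6×9.0 = -35.4 → no gain ✓; to a=13.2 gives 79 − 9.6×13.2 = -47.72 → no gain ✓.
4 of the 6 constraints hold; not an equilibrium.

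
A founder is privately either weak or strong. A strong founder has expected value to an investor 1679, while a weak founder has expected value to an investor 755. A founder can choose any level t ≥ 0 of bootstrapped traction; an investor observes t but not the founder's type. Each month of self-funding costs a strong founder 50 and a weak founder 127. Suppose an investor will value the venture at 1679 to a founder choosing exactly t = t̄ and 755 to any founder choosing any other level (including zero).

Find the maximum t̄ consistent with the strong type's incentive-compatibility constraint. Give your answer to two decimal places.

Choosing t̄ yields the strong type 1679 − 50·t̄; choosing zero yields 755.
The strong type is indifferent at 1679 − 50·t̄ = 755, i.e. t̄ = (1679 − 755) / 50 = 18.48.
For any t̄ above 18.48 the strong type would rather pool at zero, so separation collapses.

18.48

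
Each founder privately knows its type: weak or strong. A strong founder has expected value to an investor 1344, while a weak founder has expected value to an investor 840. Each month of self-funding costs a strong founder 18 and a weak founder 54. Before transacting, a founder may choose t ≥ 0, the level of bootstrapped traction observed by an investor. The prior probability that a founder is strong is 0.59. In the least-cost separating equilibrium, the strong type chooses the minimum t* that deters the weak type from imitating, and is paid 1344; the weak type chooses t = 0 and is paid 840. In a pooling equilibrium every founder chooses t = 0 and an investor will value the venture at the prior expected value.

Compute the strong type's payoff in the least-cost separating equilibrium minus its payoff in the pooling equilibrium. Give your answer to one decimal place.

38.6

Least-cost separating signal: t* solves 840 = 1344 − 54·t*, so t* = (1344 − 840)/54 ≈ 9.3333.
Strong type's separating payoff: 1344 − 18 × t* = 1344 − 18 × (1344 − 840)/54 = 1344 − 9072/54 = 1176.
Pooling payoff: 0.59 × 1344 + 0.41 × 840 = 1137.36.
Difference: 1176 − 1137.36 = 38.64, i.e. 38.6 to one decimal place.
The strong type prefers to separate.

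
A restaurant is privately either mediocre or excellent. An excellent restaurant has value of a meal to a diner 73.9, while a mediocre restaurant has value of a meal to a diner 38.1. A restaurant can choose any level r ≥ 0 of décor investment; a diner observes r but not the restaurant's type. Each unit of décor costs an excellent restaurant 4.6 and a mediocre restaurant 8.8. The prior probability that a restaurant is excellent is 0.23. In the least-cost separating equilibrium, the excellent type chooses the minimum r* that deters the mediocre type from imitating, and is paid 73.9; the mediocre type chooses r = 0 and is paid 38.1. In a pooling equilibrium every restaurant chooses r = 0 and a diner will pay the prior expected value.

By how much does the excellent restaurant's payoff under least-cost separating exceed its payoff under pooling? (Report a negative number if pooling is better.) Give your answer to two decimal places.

8.85

Least-cost separating signal: r* solves 38.1 = 73.9 − 8.8·r*, so r* = (73.9 − 38.1)/8.8 ≈ 4.0682.
Excellent type's separating payoff: 73.9 − 4.6 × r* = 73.9 − 4.6 × (73.9 − 38.1)/8.8 = 73.9 − 164.68/8.8 ≈ 55.1864.
Pooling payoff: 0.23 × 73.9 + 0.77 × 38.1 = 46.334.
Difference: 55.1864 − 46.334 = 8.8524, i.e. 8.85 to two decimal places.
The excellent type prefers to separate.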